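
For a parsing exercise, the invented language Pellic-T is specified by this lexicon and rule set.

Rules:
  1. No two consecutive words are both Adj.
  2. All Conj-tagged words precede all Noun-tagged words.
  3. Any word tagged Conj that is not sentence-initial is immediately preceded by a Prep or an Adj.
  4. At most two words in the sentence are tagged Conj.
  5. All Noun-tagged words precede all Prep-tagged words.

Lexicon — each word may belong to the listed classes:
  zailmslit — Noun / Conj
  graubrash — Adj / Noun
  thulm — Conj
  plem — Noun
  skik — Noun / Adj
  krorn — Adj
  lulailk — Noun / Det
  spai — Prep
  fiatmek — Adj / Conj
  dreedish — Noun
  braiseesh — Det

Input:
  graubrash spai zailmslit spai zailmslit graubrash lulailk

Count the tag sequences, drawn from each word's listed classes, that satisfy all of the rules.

1

Candidates per position — 1:graubrash {Adj,Noun}; 2:spai {Prep}; 3:zailmslit {Noun,Conj}; 4:spai {Prep}; 5:zailmslit {Noun,Conj}; 6:graubrash {Adj,Noun}; 7:lulailk {Noun,Det}.
There are 32 candidate sequences in total.
The sequences that satisfy every rule: Adj Prep Conj Prep Conj Adj Det.
Count = 1.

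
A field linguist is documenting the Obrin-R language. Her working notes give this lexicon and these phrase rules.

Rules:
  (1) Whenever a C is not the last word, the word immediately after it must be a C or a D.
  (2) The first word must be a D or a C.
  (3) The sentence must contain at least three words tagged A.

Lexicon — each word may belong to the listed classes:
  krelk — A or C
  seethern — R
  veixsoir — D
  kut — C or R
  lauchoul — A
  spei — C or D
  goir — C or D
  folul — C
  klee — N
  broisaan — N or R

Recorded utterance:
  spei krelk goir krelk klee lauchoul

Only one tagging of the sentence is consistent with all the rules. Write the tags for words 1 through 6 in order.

D A D A N A

Candidates per position — 1:spei {C,D}; 2:krelk {A,C}; 3:goir {C,D}; 4:krelk {A,C}; 5:klee {N}; 6:lauchoul {A}.
Position 2: tagging it C would leave rule 3 unsatisfiable, so it must be A.
Position 3: tagging it C would leave rule 1 unsatisfiable, so it must be D.
Position 4: tagging it C would leave rule 1 unsatisfiable, so it must be A.
Position 1: tagging it C would leave rule 1 unsatisfiable, so it must be D.
The unique satisfying tagging is: D A D A N A.
Rule-by-rule: rule 1 holds; rule 2 holds; rule 3 holds.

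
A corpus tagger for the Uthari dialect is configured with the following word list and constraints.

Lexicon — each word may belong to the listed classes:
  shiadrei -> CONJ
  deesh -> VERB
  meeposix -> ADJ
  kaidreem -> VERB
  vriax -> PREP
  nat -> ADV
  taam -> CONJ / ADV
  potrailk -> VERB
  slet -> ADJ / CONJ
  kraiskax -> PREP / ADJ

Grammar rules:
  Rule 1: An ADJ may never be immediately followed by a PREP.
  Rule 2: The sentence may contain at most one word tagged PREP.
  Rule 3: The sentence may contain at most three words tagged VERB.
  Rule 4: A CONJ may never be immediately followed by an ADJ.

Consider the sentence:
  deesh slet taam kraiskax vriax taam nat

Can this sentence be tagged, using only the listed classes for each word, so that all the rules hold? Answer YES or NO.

Candidates per position — 1:deesh {VERB}; 2:slet {ADJ,CONJ}; 3:taam {CONJ,ADV}; 4:kraiskax {PREP,ADJ}; 5:vriax {PREP}; 6:taam {CONJ,ADV}; 7:nat {ADV}.
Every candidate sequence violates at least one rule; no consistent tagging exists.

NO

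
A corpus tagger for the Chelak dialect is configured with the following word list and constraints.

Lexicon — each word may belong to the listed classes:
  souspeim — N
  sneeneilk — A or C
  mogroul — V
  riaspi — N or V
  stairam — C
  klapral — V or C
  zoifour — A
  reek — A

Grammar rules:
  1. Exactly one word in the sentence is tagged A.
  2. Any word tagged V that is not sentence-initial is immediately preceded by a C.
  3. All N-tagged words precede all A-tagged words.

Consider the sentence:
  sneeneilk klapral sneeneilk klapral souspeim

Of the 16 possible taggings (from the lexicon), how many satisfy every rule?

Candidates per position — 1:sneeneilk {A,C}; 2:klapral {V,C}; 3:sneeneilk {A,C}; 4:klapral {V,C}; 5:souspeim {N}.
There are 16 candidate sequences in total.
Every candidate sequence violates at least one rule; no consistent tagging exists.
Count = 0.

0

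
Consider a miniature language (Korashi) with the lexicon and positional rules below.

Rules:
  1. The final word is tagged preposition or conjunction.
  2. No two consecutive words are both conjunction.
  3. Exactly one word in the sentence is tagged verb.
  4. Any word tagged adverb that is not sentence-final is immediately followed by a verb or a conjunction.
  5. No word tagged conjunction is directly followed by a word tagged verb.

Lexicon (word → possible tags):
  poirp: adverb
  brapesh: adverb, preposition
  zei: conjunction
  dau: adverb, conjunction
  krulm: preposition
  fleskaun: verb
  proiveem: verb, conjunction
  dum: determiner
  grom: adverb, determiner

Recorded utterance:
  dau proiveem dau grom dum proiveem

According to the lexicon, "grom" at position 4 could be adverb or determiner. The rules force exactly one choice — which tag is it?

determiner

Candidates per position — 1:dau {adverb,conjunction}; 2:proiveem {verb,conjunction}; 3:dau {adverb,conjunction}; 4:grom {adverb,determiner}; 5:dum {determiner}; 6:proiveem {verb,conjunction}.
At position 3, choosing adverb makes rule 4 impossible to satisfy; hence conjunction.
At position 4, choosing adverb makes rule 4 impossible to satisfy; hence determiner.
At position 6, choosing verb makes rule 1 impossible to satisfy; hence conjunction.
At position 2, choosing conjunction makes rule 2 impossible to satisfy; hence verb.
At position 1, choosing conjunction makes rule 5 impossible to satisfy; hence adverb.
That leaves exactly one tagging: adverb verb conjunction determiner determiner conjunction.
Checking: rule 1 ✓; rule 2 ✓; rule 3 ✓; rule 4 ✓; rule 5 ✓.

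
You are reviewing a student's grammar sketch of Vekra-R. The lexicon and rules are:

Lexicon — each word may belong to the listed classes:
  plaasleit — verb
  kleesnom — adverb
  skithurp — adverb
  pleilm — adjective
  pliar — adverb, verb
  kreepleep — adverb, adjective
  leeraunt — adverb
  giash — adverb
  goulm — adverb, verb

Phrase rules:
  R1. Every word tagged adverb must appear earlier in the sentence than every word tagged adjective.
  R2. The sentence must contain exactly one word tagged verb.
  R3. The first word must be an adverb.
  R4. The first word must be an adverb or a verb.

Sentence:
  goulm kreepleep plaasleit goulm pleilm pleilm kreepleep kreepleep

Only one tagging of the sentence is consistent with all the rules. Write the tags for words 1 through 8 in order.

Candidates per position — 1:goulm {adverb,verb}; 2:kreepleep {adverb,adjective}; 3:plaasleit {verb}; 4:goulm {adverb,verb}; 5:pleilm {adjective}; 6:pleilm {adjective}; 7:kreepleep {adverb,adjective}; 8:kreepleep {adverb,adjective}.
Position 1: tagging it verb would leave rule 2 unsatisfiable, so it must be adverb.
Position 4: tagging it verb would leave rule 2 unsatisfiable, so it must be adverb.
Position 7: tagging it adverb would leave rule 1 unsatisfiable, so it must be adjective.
Position 8: tagging it adverb would leave rule 1 unsatisfiable, so it must be adjective.
Position 2: tagging it adjective would leave rule 1 unsatisfiable, so it must be adverb.
So the tagging must be: adverb adverb verb adverb adjective adjective adjective adjective.
Checking: rule 1 ok; rule 2 ok; rule 3 ok; rule 4 ok.

adverb adverb verb adverb adjective adjective adjective adjective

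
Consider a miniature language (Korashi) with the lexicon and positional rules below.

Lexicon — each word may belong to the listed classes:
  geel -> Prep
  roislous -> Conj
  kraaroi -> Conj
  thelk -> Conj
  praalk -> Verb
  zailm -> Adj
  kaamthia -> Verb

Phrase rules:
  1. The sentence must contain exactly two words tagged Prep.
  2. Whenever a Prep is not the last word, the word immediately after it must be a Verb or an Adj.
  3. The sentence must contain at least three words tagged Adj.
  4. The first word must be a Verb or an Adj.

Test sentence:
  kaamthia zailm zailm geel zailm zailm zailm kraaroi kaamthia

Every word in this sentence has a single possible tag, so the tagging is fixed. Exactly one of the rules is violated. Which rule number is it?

Fixed tagging: Verb Adj Adj Prep Adj Adj Adj Conj Verb.
Checking each rule: R1 fails, R2 ok, R3 ok, R4 ok.
Only rule 1 fails.

1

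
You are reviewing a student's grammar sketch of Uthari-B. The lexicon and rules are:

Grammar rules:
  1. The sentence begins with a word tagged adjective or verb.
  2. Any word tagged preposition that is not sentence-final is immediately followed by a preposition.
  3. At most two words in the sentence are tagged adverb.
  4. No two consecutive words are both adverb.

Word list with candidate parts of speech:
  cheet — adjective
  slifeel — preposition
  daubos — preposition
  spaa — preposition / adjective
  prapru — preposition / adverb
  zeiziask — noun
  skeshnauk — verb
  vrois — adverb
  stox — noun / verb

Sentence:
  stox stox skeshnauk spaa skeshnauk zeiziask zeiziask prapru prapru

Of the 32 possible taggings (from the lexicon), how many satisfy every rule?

Candidates per position — 1:stox {noun,verb}; 2:stox {noun,verb}; 3:skeshnauk {verb}; 4:spaa {preposition,adjective}; 5:skeshnauk {verb}; 6:zeiziask {noun}; 7:zeiziask {noun}; 8:prapru {preposition,adverb}; 9:prapru {preposition,adverb}.
There are 32 candidate sequences in total.
The sequences that satisfy every rule: verb noun verb adjective verb noun noun preposition preposition; verb noun verb adjective verb noun noun adverb preposition; verb verb verb adjective verb noun noun preposition preposition; verb verb verb adjective verb noun noun adverb preposition.
Count = 4.

4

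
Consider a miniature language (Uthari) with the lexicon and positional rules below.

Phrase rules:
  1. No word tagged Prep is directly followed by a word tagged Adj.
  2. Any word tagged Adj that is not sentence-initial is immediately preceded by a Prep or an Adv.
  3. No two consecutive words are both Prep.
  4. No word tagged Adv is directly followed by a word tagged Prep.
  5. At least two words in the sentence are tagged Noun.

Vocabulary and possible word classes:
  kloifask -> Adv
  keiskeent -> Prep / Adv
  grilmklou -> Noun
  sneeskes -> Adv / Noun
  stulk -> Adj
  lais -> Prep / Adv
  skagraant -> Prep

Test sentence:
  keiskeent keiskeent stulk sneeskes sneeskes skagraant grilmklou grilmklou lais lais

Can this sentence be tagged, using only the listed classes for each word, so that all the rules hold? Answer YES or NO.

Candidates per position — 1:keiskeent {Prep,Adv}; 2:keiskeent {Prep,Adv}; 3:stulk {Adj}; 4:sneeskes {Adv,Noun}; 5:sneeskes {Adv,Noun}; 6:skagraant {Prep}; 7:grilmklou {Noun}; 8:grilmklou {Noun}; 9:lais {Prep,Adv}; 10:lais {Prep,Adv}.
One satisfying assignment: Adv Adv Adj Adv Noun Prep Noun Noun Adv Adv.
Checking: rule 1 satisfied; rule 2 satisfied; rule 3 satisfied; rule 4 satisfied; rule 5 satisfied.

YES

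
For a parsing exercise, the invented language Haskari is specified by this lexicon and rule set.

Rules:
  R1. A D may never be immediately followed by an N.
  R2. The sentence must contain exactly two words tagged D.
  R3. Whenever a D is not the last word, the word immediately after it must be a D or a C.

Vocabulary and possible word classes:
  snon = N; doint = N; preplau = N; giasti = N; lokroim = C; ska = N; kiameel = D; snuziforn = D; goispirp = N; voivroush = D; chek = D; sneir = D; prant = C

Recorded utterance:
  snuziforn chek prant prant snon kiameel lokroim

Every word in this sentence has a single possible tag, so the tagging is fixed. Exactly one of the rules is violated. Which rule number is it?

Fixed tagging: D D C C N D C.
Checking each rule: R1 ✓, R2 ✗, R3 ✓.
Only rule 2 fails.

2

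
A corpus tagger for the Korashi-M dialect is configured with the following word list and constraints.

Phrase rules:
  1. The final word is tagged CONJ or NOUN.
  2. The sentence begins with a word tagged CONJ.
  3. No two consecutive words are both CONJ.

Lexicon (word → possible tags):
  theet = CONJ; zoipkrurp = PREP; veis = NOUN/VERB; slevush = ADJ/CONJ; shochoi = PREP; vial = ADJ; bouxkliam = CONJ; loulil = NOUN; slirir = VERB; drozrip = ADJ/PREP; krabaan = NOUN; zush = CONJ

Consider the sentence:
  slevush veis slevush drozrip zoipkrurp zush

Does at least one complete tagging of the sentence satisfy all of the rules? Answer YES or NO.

Candidates per position — 1:slevush {ADJ,CONJ}; 2:veis {NOUN,VERB}; 3:slevush {ADJ,CONJ}; 4:drozrip {ADJ,PREP}; 5:zoipkrurp {PREP}; 6:zush {CONJ}.
One satisfying assignment: CONJ VERB CONJ PREP PREP CONJ.
Rule-by-rule: rule 1 satisfied; rule 2 satisfied; rule 3 satisfied.

YES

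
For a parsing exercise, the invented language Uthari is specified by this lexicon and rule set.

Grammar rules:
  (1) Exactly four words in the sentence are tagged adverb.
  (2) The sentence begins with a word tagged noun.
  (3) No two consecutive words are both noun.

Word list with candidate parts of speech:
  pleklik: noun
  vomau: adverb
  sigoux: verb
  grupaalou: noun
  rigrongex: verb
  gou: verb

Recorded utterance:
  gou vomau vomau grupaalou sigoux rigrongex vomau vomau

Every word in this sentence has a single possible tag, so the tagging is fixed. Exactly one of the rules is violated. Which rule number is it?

2

Fixed tagging: verb adverb adverb noun verb verb adverb adverb.
Checking each rule: R1 ok, R2 fails, R3 ok.
Only rule 2 fails.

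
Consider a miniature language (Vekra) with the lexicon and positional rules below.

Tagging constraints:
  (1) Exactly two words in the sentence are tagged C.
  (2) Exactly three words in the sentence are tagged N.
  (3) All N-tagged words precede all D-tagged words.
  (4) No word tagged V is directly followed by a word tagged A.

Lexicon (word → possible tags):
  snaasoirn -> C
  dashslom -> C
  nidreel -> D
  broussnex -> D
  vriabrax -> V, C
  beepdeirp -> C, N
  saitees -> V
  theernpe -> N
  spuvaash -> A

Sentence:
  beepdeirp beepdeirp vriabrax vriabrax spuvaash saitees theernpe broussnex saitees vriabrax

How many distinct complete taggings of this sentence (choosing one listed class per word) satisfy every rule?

Candidates per position — 1:beepdeirp {C,N}; 2:beepdeirp {C,N}; 3:vriabrax {V,C}; 4:vriabrax {V,C}; 5:spuvaash {A}; 6:saitees {V}; 7:theernpe {N}; 8:broussnex {D}; 9:saitees {V}; 10:vriabrax {V,C}.
There are 32 candidate sequences in total.
The sequences that satisfy every rule: N N V C A V N D V C; N N C C A V N D V V.
Count = 2.

2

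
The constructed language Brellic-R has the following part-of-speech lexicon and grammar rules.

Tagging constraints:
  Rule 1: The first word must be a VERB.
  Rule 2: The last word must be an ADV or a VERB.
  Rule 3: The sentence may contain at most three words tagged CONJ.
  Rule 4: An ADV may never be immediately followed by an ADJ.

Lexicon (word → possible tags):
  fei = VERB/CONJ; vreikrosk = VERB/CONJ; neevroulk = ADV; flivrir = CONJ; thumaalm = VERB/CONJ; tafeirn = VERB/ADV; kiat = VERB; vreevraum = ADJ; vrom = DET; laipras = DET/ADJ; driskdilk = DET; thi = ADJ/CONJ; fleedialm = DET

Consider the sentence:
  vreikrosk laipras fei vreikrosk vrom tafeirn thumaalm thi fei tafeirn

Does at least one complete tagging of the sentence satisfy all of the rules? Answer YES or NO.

YES

Candidates per position — 1:vreikrosk {VERB,CONJ}; 2:laipras {DET,ADJ}; 3:fei {VERB,CONJ}; 4:vreikrosk {VERB,CONJ}; 5:vrom {DET}; 6:tafeirn {VERB,ADV}; 7:thumaalm {VERB,CONJ}; 8:thi {ADJ,CONJ}; 9:fei {VERB,CONJ}; 10:tafeirn {VERB,ADV}.
One satisfying assignment: VERB ADJ CONJ VERB DET VERB VERB ADJ VERB ADV.
Checking: rule 1 ✓; rule 2 ✓; rule 3 ✓; rule 4 ✓.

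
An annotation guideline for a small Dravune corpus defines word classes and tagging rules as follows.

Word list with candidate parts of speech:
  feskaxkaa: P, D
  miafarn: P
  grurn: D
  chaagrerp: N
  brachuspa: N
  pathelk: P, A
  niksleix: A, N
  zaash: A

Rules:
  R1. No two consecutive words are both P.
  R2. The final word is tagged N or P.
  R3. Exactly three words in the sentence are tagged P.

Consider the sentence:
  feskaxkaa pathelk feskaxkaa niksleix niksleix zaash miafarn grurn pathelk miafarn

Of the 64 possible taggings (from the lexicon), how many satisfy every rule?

12

Candidates per position — 1:feskaxkaa {P,D}; 2:pathelk {P,A}; 3:feskaxkaa {P,D}; 4:niksleix {A,N}; 5:niksleix {A,N}; 6:zaash {A}; 7:miafarn {P}; 8:grurn {D}; 9:pathelk {P,A}; 10:miafarn {P}.
There are 64 candidate sequences in total.
Checking each against the rules leaves 12 sequences.
Count = 12.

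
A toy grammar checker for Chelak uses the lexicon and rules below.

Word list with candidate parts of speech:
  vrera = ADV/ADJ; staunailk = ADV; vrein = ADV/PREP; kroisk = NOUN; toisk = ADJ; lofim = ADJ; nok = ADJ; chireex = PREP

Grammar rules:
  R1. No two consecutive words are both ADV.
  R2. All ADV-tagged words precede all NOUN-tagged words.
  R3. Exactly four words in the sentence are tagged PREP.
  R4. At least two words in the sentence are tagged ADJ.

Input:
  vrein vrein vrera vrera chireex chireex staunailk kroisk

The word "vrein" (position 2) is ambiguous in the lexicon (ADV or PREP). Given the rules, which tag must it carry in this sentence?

Candidates per position — 1:vrein {ADV,PREP}; 2:vrein {ADV,PREP}; 3:vrera {ADV,ADJ}; 4:vrera {ADV,ADJ}; 5:chireex {PREP}; 6:chireex {PREP}; 7:staunailk {ADV}; 8:kroisk {NOUN}.
If word 1 were ADV, no tagging could satisfy rule 3; so word 1 is PREP.
If word 2 were ADV, no tagging could satisfy rule 3; so word 2 is PREP.
If word 3 were ADV, no tagging could satisfy rule 4; so word 3 is ADJ.
If word 4 were ADV, no tagging could satisfy rule 4; so word 4 is ADJ.
The only consistent sequence is: PREP PREP ADJ ADJ PREP PREP ADV NOUN.
Checking: rule 1 ok; rule 2 ok; rule 3 ok; rule 4 ok.

PREP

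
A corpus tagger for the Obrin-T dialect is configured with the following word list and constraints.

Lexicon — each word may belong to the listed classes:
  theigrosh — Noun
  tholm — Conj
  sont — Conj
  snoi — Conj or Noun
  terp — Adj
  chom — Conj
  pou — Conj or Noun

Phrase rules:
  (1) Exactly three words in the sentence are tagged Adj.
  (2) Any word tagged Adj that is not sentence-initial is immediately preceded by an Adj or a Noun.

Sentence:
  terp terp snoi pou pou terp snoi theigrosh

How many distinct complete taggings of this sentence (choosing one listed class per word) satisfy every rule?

8

Candidates per position — 1:terp {Adj}; 2:terp {Adj}; 3:snoi {Conj,Noun}; 4:pou {Conj,Noun}; 5:pou {Conj,Noun}; 6:terp {Adj}; 7:snoi {Conj,Noun}; 8:theigrosh {Noun}.
There are 16 candidate sequences in total.
Checking each against the rules leaves 8 sequences.
Count = 8.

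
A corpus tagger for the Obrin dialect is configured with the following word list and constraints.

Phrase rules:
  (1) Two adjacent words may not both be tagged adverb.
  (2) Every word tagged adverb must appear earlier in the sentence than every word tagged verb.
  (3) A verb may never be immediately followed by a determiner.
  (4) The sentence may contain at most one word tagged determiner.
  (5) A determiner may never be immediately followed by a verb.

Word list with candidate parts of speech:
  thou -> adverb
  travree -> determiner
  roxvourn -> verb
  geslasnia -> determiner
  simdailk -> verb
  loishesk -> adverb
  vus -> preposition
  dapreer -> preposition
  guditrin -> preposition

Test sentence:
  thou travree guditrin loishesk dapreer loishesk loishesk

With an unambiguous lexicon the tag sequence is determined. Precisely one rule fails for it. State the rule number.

Fixed tagging: adverb determiner preposition adverb preposition adverb adverb.
Checking each rule: R1 fail, R2 pass, R3 pass, R4 pass, R5 pass.
Only rule 1 fails.

1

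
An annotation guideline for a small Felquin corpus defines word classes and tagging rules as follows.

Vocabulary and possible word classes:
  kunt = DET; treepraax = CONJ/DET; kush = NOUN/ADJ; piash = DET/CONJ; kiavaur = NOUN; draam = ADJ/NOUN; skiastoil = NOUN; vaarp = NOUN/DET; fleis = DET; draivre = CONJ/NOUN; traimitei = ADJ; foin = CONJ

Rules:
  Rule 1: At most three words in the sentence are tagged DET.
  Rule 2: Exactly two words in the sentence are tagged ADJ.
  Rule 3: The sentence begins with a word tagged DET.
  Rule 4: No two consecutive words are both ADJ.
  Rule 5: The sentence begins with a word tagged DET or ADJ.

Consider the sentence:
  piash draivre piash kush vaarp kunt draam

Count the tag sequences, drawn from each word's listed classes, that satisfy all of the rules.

6

Candidates per position — 1:piash {DET,CONJ}; 2:draivre {CONJ,NOUN}; 3:piash {DET,CONJ}; 4:kush {NOUN,ADJ}; 5:vaarp {NOUN,DET}; 6:kunt {DET}; 7:draam {ADJ,NOUN}.
There are 64 candidate sequences in total.
Checking each against the rules leaves 6 sequences.
Count = 6.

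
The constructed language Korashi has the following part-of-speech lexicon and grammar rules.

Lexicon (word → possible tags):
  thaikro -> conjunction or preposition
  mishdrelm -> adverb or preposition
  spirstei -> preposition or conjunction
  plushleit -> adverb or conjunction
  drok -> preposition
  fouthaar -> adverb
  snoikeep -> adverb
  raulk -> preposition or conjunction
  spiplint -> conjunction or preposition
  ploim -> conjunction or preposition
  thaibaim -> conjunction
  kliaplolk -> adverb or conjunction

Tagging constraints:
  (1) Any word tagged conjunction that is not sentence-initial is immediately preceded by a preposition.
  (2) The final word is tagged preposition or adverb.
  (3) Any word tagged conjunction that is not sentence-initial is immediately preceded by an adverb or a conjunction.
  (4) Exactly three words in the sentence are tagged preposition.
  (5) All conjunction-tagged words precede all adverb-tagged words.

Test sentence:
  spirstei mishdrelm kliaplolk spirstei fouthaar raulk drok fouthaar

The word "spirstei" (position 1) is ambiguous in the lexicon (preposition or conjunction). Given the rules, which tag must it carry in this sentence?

conjunction

Candidates per position — 1:spirstei {preposition,conjunction}; 2:mishdrelm {adverb,preposition}; 3:kliaplolk {adverb,conjunction}; 4:spirstei {preposition,conjunction}; 5:fouthaar {adverb}; 6:raulk {preposition,conjunction}; 7:drok {preposition}; 8:fouthaar {adverb}.
At position 4, choosing conjunction makes rule 1 impossible to satisfy; hence preposition.
At position 6, choosing conjunction makes rule 1 impossible to satisfy; hence preposition.
At position 1, choosing preposition makes rule 4 impossible to satisfy; hence conjunction.
At position 2, choosing preposition makes rule 4 impossible to satisfy; hence adverb.
At position 3, choosing conjunction makes rule 1 impossible to satisfy; hence adverb.
That leaves exactly one tagging: conjunction adverb adverb preposition adverb preposition preposition adverb.
Verifying each rule — rule 1 ok; rule 2 ok; rule 3 ok; rule 4 ok; rule 5 ok.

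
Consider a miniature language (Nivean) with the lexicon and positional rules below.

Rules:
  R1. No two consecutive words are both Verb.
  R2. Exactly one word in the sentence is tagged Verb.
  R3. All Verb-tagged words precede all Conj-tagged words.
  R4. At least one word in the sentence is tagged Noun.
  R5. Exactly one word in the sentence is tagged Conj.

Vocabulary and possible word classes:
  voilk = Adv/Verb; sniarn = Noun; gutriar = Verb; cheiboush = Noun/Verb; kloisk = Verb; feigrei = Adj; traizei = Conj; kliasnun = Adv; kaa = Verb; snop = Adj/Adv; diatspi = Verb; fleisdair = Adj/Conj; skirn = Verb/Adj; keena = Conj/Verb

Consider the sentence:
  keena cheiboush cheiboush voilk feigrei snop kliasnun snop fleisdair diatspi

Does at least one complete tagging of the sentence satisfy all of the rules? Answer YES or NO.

Candidates per position — 1:keena {Conj,Verb}; 2:cheiboush {Noun,Verb}; 3:cheiboush {Noun,Verb}; 4:voilk {Adv,Verb}; 5:feigrei {Adj}; 6:snop {Adj,Adv}; 7:kliasnun {Adv}; 8:snop {Adj,Adv}; 9:fleisdair {Adj,Conj}; 10:diatspi {Verb}.
Every candidate sequence violates at least one rule; no consistent tagging exists.

NO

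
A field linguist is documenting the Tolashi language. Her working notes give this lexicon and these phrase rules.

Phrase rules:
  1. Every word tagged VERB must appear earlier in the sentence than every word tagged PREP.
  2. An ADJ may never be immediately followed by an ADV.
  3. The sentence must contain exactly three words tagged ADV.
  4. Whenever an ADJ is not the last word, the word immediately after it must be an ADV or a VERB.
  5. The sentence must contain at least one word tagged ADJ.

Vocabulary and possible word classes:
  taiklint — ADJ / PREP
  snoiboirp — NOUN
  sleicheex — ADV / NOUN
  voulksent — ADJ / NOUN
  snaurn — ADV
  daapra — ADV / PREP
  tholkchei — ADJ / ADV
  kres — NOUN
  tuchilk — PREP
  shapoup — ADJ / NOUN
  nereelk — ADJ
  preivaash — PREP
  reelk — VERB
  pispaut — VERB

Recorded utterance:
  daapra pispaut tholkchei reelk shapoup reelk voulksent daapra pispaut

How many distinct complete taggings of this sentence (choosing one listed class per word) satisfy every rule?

Candidates per position — 1:daapra {ADV,PREP}; 2:pispaut {VERB}; 3:tholkchei {ADJ,ADV}; 4:reelk {VERB}; 5:shapoup {ADJ,NOUN}; 6:reelk {VERB}; 7:voulksent {ADJ,NOUN}; 8:daapra {ADV,PREP}; 9:pispaut {VERB}.
There are 32 candidate sequences in total.
The sequences that satisfy every rule: ADV VERB ADV VERB ADJ VERB NOUN ADV VERB.
Count = 1.

1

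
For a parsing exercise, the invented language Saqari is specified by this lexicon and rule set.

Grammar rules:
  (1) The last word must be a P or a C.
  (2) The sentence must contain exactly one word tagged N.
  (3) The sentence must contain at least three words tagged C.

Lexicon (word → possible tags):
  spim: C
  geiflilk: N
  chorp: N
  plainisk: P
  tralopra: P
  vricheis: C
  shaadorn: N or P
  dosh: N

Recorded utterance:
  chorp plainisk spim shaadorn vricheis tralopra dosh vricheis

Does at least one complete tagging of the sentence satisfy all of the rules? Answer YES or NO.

NO

Candidates per position — 1:chorp {N}; 2:plainisk {P}; 3:spim {C}; 4:shaadorn {N,P}; 5:vricheis {C}; 6:tralopra {P}; 7:dosh {N}; 8:vricheis {C}.
Rule 2 cannot be satisfied by any choice of tags from the lexicon.
So there is no consistent tagging.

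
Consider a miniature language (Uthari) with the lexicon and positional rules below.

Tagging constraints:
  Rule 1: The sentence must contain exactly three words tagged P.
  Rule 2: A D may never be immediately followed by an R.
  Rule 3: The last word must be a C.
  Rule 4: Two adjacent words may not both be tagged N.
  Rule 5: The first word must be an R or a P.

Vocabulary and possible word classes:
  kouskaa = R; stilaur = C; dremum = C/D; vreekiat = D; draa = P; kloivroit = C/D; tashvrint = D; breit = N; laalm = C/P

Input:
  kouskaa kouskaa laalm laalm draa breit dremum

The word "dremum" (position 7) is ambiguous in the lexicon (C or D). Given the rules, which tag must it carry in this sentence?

Candidates per position — 1:kouskaa {R}; 2:kouskaa {R}; 3:laalm {C,P}; 4:laalm {C,P}; 5:draa {P}; 6:breit {N}; 7:dremum {C,D}.
Position 3: C is ruled out by rule 1; that leaves P.
Position 4: C is ruled out by rule 1; that leaves P.
Position 7: D is ruled out by rule 3; that leaves C.
That leaves exactly one tagging: R R P P P N C.
Check: rule 1 ok; rule 2 ok; rule 3 ok; rule 4 ok; rule 5 ok.

C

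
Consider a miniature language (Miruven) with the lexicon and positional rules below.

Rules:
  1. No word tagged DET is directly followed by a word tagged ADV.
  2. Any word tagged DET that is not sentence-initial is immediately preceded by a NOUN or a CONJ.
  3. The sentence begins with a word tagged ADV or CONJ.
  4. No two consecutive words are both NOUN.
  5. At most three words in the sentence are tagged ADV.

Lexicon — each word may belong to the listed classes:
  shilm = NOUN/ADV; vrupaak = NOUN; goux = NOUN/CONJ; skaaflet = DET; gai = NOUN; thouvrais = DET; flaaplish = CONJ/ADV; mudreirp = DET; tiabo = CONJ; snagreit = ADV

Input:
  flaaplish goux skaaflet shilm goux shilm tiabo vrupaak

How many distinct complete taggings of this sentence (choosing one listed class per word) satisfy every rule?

Candidates per position — 1:flaaplish {CONJ,ADV}; 2:goux {NOUN,CONJ}; 3:skaaflet {DET}; 4:shilm {NOUN,ADV}; 5:goux {NOUN,CONJ}; 6:shilm {NOUN,ADV}; 7:tiabo {CONJ}; 8:vrupaak {NOUN}.
There are 32 candidate sequences in total.
Checking each against the rules leaves 8 sequences.
Count = 8.

8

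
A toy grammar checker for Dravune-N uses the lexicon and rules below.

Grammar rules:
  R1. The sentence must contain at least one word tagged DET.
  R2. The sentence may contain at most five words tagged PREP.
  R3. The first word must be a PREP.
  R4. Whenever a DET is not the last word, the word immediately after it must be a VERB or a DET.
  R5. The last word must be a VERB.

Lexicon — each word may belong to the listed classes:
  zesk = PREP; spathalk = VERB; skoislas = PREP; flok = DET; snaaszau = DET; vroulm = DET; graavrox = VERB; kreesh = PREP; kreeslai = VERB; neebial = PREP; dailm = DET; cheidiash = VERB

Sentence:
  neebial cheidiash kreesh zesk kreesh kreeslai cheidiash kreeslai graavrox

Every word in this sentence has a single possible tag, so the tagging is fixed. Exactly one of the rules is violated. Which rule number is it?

Fixed tagging: PREP VERB PREP PREP PREP VERB VERB VERB VERB.
Applying the rules: R1 fails, R2 ok, R3 ok, R4 ok, R5 ok.
Only rule 1 fails.

1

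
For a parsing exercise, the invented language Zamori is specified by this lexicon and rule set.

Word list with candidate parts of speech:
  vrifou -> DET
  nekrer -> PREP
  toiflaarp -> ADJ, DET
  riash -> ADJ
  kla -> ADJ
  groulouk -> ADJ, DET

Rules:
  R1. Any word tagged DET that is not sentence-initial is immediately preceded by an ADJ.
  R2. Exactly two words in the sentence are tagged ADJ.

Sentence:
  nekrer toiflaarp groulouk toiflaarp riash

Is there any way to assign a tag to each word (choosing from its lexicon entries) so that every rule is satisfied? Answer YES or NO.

NO

Candidates per position — 1:nekrer {PREP}; 2:toiflaarp {ADJ,DET}; 3:groulouk {ADJ,DET}; 4:toiflaarp {ADJ,DET}; 5:riash {ADJ}.
Every candidate sequence violates at least one rule; no consistent tagging exists.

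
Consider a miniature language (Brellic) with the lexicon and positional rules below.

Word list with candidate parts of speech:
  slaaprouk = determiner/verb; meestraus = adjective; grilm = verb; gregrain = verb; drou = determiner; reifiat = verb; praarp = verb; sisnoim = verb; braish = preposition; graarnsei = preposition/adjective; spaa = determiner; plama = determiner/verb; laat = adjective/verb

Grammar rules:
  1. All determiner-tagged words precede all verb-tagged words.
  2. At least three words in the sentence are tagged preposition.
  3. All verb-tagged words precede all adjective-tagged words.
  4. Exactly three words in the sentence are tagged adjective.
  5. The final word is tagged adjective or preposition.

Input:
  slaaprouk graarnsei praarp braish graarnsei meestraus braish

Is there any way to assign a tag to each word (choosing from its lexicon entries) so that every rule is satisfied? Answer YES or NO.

Candidates per position — 1:slaaprouk {determiner,verb}; 2:graarnsei {preposition,adjective}; 3:praarp {verb}; 4:braish {preposition}; 5:graarnsei {preposition,adjective}; 6:meestraus {adjective}; 7:braish {preposition}.
Every candidate sequence violates at least one rule; no consistent tagging exists.

NO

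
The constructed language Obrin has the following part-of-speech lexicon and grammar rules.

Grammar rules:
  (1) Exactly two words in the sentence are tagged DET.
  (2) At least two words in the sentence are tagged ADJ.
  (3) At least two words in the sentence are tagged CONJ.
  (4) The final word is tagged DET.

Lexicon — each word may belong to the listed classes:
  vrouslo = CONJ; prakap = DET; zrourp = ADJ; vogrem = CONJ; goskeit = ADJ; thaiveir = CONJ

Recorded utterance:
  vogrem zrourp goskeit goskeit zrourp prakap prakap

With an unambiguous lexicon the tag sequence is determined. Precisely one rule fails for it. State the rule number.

3

Fixed tagging: CONJ ADJ ADJ ADJ ADJ DET DET.
Rule check: R1 pass, R2 pass, R3 fail, R4 pass.
Only rule 3 fails.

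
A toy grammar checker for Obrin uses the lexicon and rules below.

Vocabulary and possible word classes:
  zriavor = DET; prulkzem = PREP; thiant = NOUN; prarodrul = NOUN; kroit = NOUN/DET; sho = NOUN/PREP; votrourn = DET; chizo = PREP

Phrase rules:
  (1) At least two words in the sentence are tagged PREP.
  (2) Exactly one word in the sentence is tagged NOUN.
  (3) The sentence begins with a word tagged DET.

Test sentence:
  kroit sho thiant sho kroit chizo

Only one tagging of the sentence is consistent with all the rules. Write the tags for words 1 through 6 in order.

Candidates per position — 1:kroit {NOUN,DET}; 2:sho {NOUN,PREP}; 3:thiant {NOUN}; 4:sho {NOUN,PREP}; 5:kroit {NOUN,DET}; 6:chizo {PREP}.
Word 1 cannot be NOUN — rule 2 would then fail for every completion. It is DET.
Word 2 cannot be NOUN — rule 2 would then fail for every completion. It is PREP.
Word 4 cannot be NOUN — rule 2 would then fail for every completion. It is PREP.
Word 5 cannot be NOUN — rule 2 would then fail for every completion. It is DET.
The unique satisfying tagging is: DET PREP NOUN PREP DET PREP.
Verifying each rule — rule 1 holds; rule 2 holds; rule 3 holds.

DET PREP NOUN PREP DET PREP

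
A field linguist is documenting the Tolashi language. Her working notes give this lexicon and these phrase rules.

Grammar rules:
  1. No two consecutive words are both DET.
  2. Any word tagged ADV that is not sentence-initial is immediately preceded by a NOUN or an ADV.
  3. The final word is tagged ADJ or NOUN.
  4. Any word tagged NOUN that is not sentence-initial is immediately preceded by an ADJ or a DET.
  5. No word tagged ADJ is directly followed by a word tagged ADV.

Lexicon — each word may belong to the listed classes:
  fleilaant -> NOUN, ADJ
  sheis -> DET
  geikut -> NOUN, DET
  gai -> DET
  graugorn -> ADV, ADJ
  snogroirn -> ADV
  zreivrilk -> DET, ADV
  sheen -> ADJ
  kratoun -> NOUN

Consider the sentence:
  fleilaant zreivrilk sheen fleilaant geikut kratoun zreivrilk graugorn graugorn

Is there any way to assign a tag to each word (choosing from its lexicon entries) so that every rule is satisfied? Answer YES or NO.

Candidates per position — 1:fleilaant {NOUN,ADJ}; 2:zreivrilk {DET,ADV}; 3:sheen {ADJ}; 4:fleilaant {NOUN,ADJ}; 5:geikut {NOUN,DET}; 6:kratoun {NOUN}; 7:zreivrilk {DET,ADV}; 8:graugorn {ADV,ADJ}; 9:graugorn {ADV,ADJ}.
One satisfying assignment: ADJ DET ADJ NOUN DET NOUN ADV ADV ADJ.
Verifying each rule — rule 1 ok; rule 2 ok; rule 3 ok; rule 4 ok; rule 5 ok.

YES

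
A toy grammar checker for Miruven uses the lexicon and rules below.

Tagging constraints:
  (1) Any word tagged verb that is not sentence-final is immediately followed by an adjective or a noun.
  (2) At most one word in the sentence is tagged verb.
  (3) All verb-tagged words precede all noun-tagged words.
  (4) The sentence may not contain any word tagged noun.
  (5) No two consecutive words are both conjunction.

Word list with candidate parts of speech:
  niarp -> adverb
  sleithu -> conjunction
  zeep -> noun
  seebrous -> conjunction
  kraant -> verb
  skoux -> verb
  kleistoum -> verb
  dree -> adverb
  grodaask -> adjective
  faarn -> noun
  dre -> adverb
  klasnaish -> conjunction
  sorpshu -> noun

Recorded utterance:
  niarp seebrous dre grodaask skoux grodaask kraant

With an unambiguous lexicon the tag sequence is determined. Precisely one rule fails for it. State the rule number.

2

Fixed tagging: adverb conjunction adverb adjective verb adjective verb.
Rule check: R1 ok, R2 fails, R3 ok, R4 ok, R5 ok.
Only rule 2 fails.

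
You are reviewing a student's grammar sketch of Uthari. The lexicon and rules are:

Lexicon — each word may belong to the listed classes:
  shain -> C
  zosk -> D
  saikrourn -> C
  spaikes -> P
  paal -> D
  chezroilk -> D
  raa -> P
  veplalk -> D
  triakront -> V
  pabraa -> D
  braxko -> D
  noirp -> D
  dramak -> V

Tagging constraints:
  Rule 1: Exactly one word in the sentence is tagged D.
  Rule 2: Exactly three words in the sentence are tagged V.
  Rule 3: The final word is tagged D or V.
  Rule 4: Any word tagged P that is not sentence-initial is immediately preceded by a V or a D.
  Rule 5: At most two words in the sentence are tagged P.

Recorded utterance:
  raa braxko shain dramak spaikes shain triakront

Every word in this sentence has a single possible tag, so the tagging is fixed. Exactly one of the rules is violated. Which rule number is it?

Fixed tagging: P D C V P C V.
Rule check: R1 pass, R2 fail, R3 pass, R4 pass, R5 pass.
Only rule 2 fails.

2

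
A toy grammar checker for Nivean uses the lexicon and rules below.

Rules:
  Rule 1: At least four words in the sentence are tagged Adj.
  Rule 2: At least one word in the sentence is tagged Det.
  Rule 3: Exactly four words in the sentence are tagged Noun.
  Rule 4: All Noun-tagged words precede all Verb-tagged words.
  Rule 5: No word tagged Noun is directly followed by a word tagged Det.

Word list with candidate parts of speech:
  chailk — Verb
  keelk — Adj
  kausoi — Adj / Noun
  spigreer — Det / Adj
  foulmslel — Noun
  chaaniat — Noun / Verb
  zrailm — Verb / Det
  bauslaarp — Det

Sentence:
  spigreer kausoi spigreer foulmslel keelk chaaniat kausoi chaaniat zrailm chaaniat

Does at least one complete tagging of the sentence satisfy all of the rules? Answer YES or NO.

NO

Candidates per position — 1:spigreer {Det,Adj}; 2:kausoi {Adj,Noun}; 3:spigreer {Det,Adj}; 4:foulmslel {Noun}; 5:keelk {Adj}; 6:chaaniat {Noun,Verb}; 7:kausoi {Adj,Noun}; 8:chaaniat {Noun,Verb}; 9:zrailm {Verb,Det}; 10:chaaniat {Noun,Verb}.
Every candidate sequence violates at least one rule; no consistent tagging exists.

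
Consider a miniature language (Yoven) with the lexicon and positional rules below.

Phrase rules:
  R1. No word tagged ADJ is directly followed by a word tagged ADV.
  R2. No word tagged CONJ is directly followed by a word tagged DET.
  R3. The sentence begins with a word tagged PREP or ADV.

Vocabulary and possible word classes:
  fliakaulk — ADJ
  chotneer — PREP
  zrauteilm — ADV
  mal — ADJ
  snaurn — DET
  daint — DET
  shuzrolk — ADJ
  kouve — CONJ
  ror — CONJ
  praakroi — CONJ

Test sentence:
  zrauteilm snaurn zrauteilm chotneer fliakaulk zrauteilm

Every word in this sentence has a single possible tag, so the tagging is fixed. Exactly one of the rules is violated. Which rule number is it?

1

Fixed tagging: ADV DET ADV PREP ADJ ADV.
Rule check: R1 fails, R2 ok, R3 ok.
Only rule 1 fails.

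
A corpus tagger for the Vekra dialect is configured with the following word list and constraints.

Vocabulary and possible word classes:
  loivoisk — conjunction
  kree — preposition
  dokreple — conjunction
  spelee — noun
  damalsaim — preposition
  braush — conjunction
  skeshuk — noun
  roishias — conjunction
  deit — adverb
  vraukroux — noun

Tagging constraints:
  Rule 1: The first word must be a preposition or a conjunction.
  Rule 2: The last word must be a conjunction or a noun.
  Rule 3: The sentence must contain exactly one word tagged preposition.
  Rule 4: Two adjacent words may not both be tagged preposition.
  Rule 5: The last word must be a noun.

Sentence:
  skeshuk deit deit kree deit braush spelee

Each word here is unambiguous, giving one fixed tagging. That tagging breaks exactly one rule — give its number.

Fixed tagging: noun adverb adverb preposition adverb conjunction noun.
Checking each rule: R1 fails, R2 ok, R3 ok, R4 ok, R5 ok.
Only rule 1 fails.

1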